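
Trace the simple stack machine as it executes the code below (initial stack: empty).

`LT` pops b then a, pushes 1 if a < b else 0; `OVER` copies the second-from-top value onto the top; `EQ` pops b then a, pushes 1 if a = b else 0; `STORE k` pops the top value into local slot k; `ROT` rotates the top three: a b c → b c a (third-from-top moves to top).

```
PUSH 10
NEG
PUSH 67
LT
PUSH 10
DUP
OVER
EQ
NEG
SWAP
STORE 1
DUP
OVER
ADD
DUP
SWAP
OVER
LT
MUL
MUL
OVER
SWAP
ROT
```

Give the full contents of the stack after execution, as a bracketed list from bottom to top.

PUSH 10 -> 10
NEG     -> -10
PUSH 67 -> -10 67
LT      -> 1
PUSH 10 -> 1 10
DUP     -> 1 10 10
OVER    -> 1 10 10 10
EQ      -> 1 10 1
NEG     -> 1 10 -1
SWAP    -> 1 -1 10
STORE 1 -> 1 -1
DUP     -> 1 -1 -1
OVER    -> 1 -1 -1 -1
ADD     -> 1 -1 -2
DUP     -> 1 -1 -2 -2
SWAP    -> 1 -1 -2 -2
OVER    -> 1 -1 -2 -2 -2
LT      -> 1 -1 -2 0
MUL     -> 1 -1 0
MUL     -> 1 0
OVER    -> 1 0 1
SWAP    -> 1 1 0
ROT     -> 1 0 1

[1, 0, 1]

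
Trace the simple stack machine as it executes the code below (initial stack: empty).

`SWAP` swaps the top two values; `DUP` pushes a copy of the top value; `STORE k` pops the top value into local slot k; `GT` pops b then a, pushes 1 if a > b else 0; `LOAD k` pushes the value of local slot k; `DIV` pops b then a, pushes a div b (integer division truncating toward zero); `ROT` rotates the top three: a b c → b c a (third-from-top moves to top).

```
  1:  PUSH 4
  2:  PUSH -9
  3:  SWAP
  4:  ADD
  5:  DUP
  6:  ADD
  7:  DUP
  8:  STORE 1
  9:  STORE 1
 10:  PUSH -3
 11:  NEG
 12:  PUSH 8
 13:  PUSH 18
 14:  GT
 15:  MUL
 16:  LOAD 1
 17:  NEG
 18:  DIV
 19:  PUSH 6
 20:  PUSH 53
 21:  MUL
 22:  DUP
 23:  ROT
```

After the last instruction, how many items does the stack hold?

3

PUSH 4  -> [4]
PUSH -9 -> [4, -9]
SWAP    -> [-9, 4]
ADD     -> [-5]
DUP     -> [-5, -5]
ADD     -> [-10]
DUP     -> [-10, -10]
STORE 1 -> [-10]
STORE 1 -> []
PUSH -3 -> [-3]
NEG     -> [3]
PUSH 8  -> [3, 8]
PUSH 18 -> [3, 8, 18]
GT      -> [3, 0]
MUL     -> [0]
LOAD 1  -> [0, -10]
NEG     -> [0, 10]
DIV     -> [0]
PUSH 6  -> [0, 6]
PUSH 53 -> [0, 6, 53]
MUL     -> [0, 318]
DUP     -> [0, 318, 318]
ROT     -> [318, 318, 0]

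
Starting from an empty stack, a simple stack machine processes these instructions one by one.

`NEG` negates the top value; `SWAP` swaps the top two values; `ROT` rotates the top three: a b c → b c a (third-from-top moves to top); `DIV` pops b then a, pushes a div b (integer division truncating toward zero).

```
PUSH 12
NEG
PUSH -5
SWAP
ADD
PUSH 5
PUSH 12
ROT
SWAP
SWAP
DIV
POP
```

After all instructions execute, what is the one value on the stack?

5

PUSH 12 -> [12]
NEG     -> [-12]
PUSH -5 -> [-12, -5]
SWAP    -> [-5, -12]
ADD     -> [-17]
PUSH 5  -> [-17, 5]
PUSH 12 -> [-17, 5, 12]
ROT     -> [5, 12, -17]
SWAP    -> [5, -17, 12]
SWAP    -> [5, 12, -17]
DIV     -> [5, 0]
POP     -> [5]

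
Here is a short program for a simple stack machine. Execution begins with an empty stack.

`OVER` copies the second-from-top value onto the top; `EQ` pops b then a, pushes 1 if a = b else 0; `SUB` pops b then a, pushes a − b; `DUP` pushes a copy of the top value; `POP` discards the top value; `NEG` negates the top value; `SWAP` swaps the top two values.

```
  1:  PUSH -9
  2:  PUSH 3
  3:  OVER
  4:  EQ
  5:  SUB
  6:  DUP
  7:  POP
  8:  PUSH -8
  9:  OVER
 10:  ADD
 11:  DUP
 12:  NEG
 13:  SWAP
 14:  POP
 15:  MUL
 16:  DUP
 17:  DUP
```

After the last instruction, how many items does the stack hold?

PUSH -9 → -9
PUSH 3  → -9 3
OVER    → -9 3 -9
EQ      → -9 0
SUB     → -9
DUP     → -9 -9
POP     → -9
PUSH -8 → -9 -8
OVER    → -9 -8 -9
ADD     → -9 -17
DUP     → -9 -17 -17
NEG     → -9 -17 17
SWAP    → -9 17 -17
POP     → -9 17
MUL     → -153
DUP     → -153 -153
DUP     → -153 -153 -153

3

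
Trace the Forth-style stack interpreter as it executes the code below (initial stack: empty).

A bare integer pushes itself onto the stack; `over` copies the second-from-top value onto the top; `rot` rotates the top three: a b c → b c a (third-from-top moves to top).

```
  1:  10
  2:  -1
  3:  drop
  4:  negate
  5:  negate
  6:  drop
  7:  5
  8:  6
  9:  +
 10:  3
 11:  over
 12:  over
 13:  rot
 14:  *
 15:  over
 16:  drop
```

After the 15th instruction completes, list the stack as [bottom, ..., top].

[11, 11, 9, 11]

10     → 10
-1     → 10 -1
drop   → 10
negate → -10
negate → 10
drop   → (empty)
5      → 5
6      → 5 6
+      → 11
3      → 11 3
over   → 11 3 11
over   → 11 3 11 3
rot    → 11 11 3 3
*      → 11 11 9
over   → 11 11 9 11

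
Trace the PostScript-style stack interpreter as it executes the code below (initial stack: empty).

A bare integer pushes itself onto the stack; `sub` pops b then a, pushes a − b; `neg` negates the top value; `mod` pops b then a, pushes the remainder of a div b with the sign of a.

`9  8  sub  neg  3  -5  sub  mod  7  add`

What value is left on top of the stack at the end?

9   -> 9
8   -> 9 8
sub -> 1
neg -> -1
3   -> -1 3
-5  -> -1 3 -5
sub -> -1 8
mod -> -1
7   -> -1 7
add -> 6

6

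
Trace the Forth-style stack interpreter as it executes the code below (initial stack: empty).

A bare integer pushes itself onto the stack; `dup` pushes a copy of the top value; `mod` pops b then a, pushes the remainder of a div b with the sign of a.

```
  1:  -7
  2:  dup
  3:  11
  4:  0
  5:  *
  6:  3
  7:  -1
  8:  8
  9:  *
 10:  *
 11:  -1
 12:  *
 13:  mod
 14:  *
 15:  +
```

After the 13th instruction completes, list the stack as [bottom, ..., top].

[-7, -7, 0]

-7   [-7]
dup  [-7, -7]
11   [-7, -7, 11]
0    [-7, -7, 11, 0]
*    [-7, -7, 0]
3    [-7, -7, 0, 3]
-1   [-7, -7, 0, 3, -1]
8    [-7, -7, 0, 3, -1, 8]
*    [-7, -7, 0, 3, -8]
*    [-7, -7, 0, -24]
-1   [-7, -7, 0, -24, -1]
*    [-7, -7, 0, 24]
mod  [-7, -7, 0]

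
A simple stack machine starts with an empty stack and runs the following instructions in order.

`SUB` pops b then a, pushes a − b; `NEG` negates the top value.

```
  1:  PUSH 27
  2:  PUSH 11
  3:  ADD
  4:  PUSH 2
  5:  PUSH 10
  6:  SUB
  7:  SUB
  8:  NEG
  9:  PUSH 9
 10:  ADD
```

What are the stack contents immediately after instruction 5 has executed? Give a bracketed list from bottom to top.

PUSH 27 → [27]
PUSH 11 → [27, 11]
ADD     → [38]
PUSH 2  → [38, 2]
PUSH 10 → [38, 2, 10]

[38, 2, 10]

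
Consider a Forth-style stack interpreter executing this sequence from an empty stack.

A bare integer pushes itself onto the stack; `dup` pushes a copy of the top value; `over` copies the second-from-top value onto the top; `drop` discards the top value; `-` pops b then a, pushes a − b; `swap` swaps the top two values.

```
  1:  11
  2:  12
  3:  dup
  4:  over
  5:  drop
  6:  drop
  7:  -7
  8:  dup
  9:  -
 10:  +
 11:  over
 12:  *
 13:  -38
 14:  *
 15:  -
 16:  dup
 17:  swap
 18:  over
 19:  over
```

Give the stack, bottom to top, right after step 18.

[5027, 5027, 5027]

11   → 11
12   → 11 12
dup  → 11 12 12
over → 11 12 12 12
drop → 11 12 12
drop → 11 12
-7   → 11 12 -7
dup  → 11 12 -7 -7
-    → 11 12 0
+    → 11 12
over → 11 12 11
*    → 11 132
-38  → 11 132 -38
*    → 11 -5016
-    → 5027
dup  → 5027 5027
swap → 5027 5027
over → 5027 5027 5027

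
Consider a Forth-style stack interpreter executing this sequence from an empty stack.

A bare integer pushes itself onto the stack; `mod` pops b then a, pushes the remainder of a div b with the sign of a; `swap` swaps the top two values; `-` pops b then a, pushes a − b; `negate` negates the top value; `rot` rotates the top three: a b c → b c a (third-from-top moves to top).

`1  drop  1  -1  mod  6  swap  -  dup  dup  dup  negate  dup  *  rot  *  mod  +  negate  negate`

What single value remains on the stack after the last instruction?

1      -> 1
drop   -> (empty)
1      -> 1
-1     -> 1 -1
mod    -> 0
6      -> 0 6
swap   -> 6 0
-      -> 6
dup    -> 6 6
dup    -> 6 6 6
dup    -> 6 6 6 6
negate -> 6 6 6 -6
dup    -> 6 6 6 -6 -6
*      -> 6 6 6 36
rot    -> 6 6 36 6
*      -> 6 6 216
mod    -> 6 6
+      -> 12
negate -> -12
negate -> 12

12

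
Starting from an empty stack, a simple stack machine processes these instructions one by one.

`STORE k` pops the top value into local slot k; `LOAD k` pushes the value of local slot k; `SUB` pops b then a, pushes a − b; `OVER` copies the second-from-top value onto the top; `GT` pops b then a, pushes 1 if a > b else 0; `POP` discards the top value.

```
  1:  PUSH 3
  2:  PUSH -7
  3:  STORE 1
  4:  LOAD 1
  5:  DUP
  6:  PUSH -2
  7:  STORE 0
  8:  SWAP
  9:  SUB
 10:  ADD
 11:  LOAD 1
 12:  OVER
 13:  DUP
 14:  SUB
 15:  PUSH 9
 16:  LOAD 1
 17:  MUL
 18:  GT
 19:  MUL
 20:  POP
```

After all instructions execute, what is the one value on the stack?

3

PUSH 3  : [3]
PUSH -7 : [3, -7]
STORE 1 : [3]
LOAD 1  : [3, -7]
DUP     : [3, -7, -7]
PUSH -2 : [3, -7, -7, -2]
STORE 0 : [3, -7, -7]
SWAP    : [3, -7, -7]
SUB     : [3, 0]
ADD     : [3]
LOAD 1  : [3, -7]
OVER    : [3, -7, 3]
DUP     : [3, -7, 3, 3]
SUB     : [3, -7, 0]
PUSH 9  : [3, -7, 0, 9]
LOAD 1  : [3, -7, 0, 9, -7]
MUL     : [3, -7, 0, -63]
GT      : [3, -7, 1]
MUL     : [3, -7]
POP     : [3]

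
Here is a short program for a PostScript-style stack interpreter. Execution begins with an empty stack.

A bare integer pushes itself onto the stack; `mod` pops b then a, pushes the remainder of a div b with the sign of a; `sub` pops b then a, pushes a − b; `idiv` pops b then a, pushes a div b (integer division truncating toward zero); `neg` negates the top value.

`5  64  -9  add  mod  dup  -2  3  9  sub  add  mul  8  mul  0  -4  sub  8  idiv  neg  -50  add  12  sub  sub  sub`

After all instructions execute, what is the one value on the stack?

5    -> [5]
64   -> [5, 64]
-9   -> [5, 64, -9]
add  -> [5, 55]
mod  -> [5]
dup  -> [5, 5]
-2   -> [5, 5, -2]
3    -> [5, 5, -2, 3]
9    -> [5, 5, -2, 3, 9]
sub  -> [5, 5, -2, -6]
add  -> [5, 5, -8]
mul  -> [5, -40]
8    -> [5, -40, 8]
mul  -> [5, -320]
0    -> [5, -320, 0]
-4   -> [5, -320, 0, -4]
sub  -> [5, -320, 4]
8    -> [5, -320, 4, 8]
idiv -> [5, -320, 0]
neg  -> [5, -320, 0]
-50  -> [5, -320, 0, -50]
add  -> [5, -320, -50]
12   -> [5, -320, -50, 12]
sub  -> [5, -320, -62]
sub  -> [5, -258]
sub  -> [263]

263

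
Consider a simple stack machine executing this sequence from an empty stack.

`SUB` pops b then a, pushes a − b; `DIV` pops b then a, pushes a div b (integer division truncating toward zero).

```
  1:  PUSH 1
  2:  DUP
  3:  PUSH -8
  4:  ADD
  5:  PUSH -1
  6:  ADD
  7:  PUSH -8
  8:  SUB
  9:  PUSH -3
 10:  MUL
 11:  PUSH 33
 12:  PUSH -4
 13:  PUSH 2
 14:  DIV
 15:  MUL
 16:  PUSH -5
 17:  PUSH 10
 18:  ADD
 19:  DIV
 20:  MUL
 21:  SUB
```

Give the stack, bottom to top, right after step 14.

[1, 0, 33, -2]

PUSH 1  -> 1
DUP     -> 1 1
PUSH -8 -> 1 1 -8
ADD     -> 1 -7
PUSH -1 -> 1 -7 -1
ADD     -> 1 -8
PUSH -8 -> 1 -8 -8
SUB     -> 1 0
PUSH -3 -> 1 0 -3
MUL     -> 1 0
PUSH 33 -> 1 0 33
PUSH -4 -> 1 0 33 -4
PUSH 2  -> 1 0 33 -4 2
DIV     -> 1 0 33 -2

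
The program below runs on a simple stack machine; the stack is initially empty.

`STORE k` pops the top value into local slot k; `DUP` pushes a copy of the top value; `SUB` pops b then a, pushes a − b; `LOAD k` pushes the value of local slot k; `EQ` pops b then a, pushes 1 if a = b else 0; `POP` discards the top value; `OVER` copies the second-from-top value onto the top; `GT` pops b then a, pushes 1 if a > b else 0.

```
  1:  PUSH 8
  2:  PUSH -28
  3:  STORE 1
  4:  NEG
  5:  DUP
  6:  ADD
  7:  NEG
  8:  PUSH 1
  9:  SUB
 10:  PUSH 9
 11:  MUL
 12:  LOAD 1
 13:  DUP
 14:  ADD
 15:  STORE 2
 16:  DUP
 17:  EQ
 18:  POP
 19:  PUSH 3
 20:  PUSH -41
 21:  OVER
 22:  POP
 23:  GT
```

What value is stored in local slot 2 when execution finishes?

-56

PUSH 8    8
PUSH -28  8 -28
STORE 1   8
NEG       -8
DUP       -8 -8
ADD       -16
NEG       16
PUSH 1    16 1
SUB       15
PUSH 9    15 9
MUL       135
LOAD 1    135 -28
DUP       135 -28 -28
ADD       135 -56
STORE 2   135
DUP       135 135
EQ        1
POP       (empty)
PUSH 3    3
PUSH -41  3 -41
OVER      3 -41 3
POP       3 -41
GT        1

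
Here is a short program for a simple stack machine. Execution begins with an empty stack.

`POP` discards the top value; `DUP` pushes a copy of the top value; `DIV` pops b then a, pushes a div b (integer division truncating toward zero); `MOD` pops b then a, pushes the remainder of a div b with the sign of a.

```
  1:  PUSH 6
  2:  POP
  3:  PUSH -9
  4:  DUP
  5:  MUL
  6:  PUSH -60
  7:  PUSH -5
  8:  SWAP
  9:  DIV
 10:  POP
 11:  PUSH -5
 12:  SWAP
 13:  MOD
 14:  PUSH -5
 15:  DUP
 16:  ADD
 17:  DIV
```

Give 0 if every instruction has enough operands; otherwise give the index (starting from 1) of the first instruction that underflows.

0

PUSH 6   : [6]
POP      : []
PUSH -9  : [-9]
DUP      : [-9, -9]
MUL      : [81]
PUSH -60 : [81, -60]
PUSH -5  : [81, -60, -5]
SWAP     : [81, -5, -60]
DIV      : [81, 0]
POP      : [81]
PUSH -5  : [81, -5]
SWAP     : [-5, 81]
MOD      : [-5]
PUSH -5  : [-5, -5]
DUP      : [-5, -5, -5]
ADD      : [-5, -10]
DIV      : [0]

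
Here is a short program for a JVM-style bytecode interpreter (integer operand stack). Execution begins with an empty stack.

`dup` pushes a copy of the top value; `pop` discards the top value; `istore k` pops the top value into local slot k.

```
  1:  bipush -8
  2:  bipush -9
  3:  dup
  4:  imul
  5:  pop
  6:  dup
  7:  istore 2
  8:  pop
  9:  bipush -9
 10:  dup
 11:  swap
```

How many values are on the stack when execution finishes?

2

bipush -8 -> -8
bipush -9 -> -8 -9
dup       -> -8 -9 -9
imul      -> -8 81
pop       -> -8
dup       -> -8 -8
istore 2  -> -8
pop       -> (empty)
bipush -9 -> -9
dup       -> -9 -9
swap      -> -9 -9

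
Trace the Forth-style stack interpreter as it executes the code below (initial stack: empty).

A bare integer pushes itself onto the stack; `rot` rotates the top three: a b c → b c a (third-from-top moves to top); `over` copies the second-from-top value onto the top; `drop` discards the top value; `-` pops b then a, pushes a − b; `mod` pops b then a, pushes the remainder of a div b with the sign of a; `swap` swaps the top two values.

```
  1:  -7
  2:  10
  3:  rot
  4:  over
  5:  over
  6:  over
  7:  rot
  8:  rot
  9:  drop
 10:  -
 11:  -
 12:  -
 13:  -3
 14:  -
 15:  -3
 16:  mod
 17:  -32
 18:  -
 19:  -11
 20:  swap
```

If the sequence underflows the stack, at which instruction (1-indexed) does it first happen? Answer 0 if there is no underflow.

-7 → [-7]
10 → [-7, 10]
rot  — needs 3 operands, stack has 2 → underflow

3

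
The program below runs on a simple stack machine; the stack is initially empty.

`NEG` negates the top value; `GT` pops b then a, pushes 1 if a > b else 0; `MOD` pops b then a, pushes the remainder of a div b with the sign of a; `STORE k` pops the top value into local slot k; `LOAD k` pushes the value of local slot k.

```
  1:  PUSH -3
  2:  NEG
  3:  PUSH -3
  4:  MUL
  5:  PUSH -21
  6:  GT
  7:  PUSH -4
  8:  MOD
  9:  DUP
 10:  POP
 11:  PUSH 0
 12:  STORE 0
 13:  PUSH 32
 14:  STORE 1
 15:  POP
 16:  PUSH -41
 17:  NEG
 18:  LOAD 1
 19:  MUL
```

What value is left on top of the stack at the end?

1312

PUSH -3  → [-3]
NEG      → [3]
PUSH -3  → [3, -3]
MUL      → [-9]
PUSH -21 → [-9, -21]
GT       → [1]
PUSH -4  → [1, -4]
MOD      → [1]
DUP      → [1, 1]
POP      → [1]
PUSH 0   → [1, 0]
STORE 0  → [1]
PUSH 32  → [1, 32]
STORE 1  → [1]
POP      → []
PUSH -41 → [-41]
NEG      → [41]
LOAD 1   → [41, 32]
MUL      → [1312]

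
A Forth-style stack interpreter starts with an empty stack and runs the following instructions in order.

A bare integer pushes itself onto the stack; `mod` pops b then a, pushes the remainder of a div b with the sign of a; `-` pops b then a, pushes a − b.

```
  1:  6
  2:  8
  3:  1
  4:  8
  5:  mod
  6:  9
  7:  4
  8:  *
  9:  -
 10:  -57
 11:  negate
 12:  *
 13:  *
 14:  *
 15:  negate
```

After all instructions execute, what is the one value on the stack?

6       6
8       6 8
1       6 8 1
8       6 8 1 8
mod     6 8 1
9       6 8 1 9
4       6 8 1 9 4
*       6 8 1 36
-       6 8 -35
-57     6 8 -35 -57
negate  6 8 -35 57
*       6 8 -1995
*       6 -15960
*       -95760
negate  95760

95760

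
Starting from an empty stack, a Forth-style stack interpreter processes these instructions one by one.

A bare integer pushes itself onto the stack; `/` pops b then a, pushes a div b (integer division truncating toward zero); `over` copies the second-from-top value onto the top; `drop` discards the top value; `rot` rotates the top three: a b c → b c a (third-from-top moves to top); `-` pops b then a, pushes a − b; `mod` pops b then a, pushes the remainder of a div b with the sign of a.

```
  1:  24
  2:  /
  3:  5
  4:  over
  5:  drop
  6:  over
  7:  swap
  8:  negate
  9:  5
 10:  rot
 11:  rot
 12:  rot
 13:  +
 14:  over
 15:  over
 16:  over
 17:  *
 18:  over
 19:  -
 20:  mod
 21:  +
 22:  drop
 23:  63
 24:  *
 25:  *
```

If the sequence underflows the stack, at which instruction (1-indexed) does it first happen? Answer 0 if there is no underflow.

24  24
/  — needs 2 operands, stack has 1 → underflow

2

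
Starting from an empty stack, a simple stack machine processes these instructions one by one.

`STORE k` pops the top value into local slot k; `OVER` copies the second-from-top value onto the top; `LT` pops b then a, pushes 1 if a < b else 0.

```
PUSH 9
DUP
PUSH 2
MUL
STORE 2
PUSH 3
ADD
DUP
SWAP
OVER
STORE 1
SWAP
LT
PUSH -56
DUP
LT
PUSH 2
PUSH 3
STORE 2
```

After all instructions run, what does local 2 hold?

3

PUSH 9   : [9]
DUP      : [9, 9]
PUSH 2   : [9, 9, 2]
MUL      : [9, 18]
STORE 2  : [9]
PUSH 3   : [9, 3]
ADD      : [12]
DUP      : [12, 12]
SWAP     : [12, 12]
OVER     : [12, 12, 12]
STORE 1  : [12, 12]
SWAP     : [12, 12]
LT       : [0]
PUSH -56 : [0, -56]
DUP      : [0, -56, -56]
LT       : [0, 0]
PUSH 2   : [0, 0, 2]
PUSH 3   : [0, 0, 2, 3]
STORE 2  : [0, 0, 2]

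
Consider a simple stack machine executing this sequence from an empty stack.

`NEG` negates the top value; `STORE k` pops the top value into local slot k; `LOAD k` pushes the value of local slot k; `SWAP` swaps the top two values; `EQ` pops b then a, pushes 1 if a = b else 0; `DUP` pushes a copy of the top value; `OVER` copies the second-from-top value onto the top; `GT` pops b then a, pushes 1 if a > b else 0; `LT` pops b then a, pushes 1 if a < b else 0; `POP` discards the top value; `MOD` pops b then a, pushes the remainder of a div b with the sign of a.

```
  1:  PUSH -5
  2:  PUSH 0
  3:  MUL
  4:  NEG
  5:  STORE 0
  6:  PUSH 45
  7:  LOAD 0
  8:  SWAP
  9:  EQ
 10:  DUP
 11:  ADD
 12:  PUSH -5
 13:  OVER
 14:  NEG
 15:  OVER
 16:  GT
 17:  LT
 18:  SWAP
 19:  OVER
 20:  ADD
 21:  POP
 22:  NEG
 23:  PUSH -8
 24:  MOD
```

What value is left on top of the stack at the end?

PUSH -5  [-5]
PUSH 0   [-5, 0]
MUL      [0]
NEG      [0]
STORE 0  []
PUSH 45  [45]
LOAD 0   [45, 0]
SWAP     [0, 45]
EQ       [0]
DUP      [0, 0]
ADD      [0]
PUSH -5  [0, -5]
OVER     [0, -5, 0]
NEG      [0, -5, 0]
OVER     [0, -5, 0, -5]
GT       [0, -5, 1]
LT       [0, 1]
SWAP     [1, 0]
OVER     [1, 0, 1]
ADD      [1, 1]
POP      [1]
NEG      [-1]
PUSH -8  [-1, -8]
MOD      [-1]

-1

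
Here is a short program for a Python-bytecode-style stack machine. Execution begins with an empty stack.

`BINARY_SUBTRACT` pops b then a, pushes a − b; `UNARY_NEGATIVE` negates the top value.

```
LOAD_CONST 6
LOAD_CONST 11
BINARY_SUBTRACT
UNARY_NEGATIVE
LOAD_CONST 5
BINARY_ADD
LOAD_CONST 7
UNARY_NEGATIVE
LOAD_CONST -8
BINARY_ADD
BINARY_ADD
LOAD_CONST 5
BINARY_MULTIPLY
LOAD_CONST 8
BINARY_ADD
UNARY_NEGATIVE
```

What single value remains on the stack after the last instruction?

17

LOAD_CONST 6    : [6]
LOAD_CONST 11   : [6, 11]
BINARY_SUBTRACT : [-5]
UNARY_NEGATIVE  : [5]
LOAD_CONST 5    : [5, 5]
BINARY_ADD      : [10]
LOAD_CONST 7    : [10, 7]
UNARY_NEGATIVE  : [10, -7]
LOAD_CONST -8   : [10, -7, -8]
BINARY_ADD      : [10, -15]
BINARY_ADD      : [-5]
LOAD_CONST 5    : [-5, 5]
BINARY_MULTIPLY : [-25]
LOAD_CONST 8    : [-25, 8]
BINARY_ADD      : [-17]
UNARY_NEGATIVE  : [17]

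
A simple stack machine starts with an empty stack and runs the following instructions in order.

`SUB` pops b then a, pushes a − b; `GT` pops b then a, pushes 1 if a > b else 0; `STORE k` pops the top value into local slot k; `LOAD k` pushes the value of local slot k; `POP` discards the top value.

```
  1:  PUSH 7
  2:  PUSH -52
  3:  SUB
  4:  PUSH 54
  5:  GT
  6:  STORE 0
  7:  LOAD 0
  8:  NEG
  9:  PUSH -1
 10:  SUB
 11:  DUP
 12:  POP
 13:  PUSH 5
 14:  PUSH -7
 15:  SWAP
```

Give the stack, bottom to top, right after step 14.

[0, 5, -7]

PUSH 7   -> 7
PUSH -52 -> 7 -52
SUB      -> 59
PUSH 54  -> 59 54
GT       -> 1
STORE 0  -> (empty)
LOAD 0   -> 1
NEG      -> -1
PUSH -1  -> -1 -1
SUB      -> 0
DUP      -> 0 0
POP      -> 0
PUSH 5   -> 0 5
PUSH -7  -> 0 5 -7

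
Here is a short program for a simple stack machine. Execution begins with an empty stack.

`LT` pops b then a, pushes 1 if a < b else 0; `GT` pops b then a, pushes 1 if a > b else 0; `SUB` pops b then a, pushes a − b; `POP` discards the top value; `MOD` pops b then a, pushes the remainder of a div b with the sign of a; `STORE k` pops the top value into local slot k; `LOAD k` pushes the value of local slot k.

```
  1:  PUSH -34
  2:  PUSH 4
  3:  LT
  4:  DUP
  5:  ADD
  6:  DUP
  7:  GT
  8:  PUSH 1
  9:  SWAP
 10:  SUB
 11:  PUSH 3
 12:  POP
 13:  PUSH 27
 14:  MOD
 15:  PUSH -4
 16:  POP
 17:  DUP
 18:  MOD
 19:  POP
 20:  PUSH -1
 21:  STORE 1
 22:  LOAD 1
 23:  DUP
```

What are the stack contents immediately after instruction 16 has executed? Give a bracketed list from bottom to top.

PUSH -34 → -34
PUSH 4   → -34 4
LT       → 1
DUP      → 1 1
ADD      → 2
DUP      → 2 2
GT       → 0
PUSH 1   → 0 1
SWAP     → 1 0
SUB      → 1
PUSH 3   → 1 3
POP      → 1
PUSH 27  → 1 27
MOD      → 1
PUSH -4  → 1 -4
POP      → 1

[1]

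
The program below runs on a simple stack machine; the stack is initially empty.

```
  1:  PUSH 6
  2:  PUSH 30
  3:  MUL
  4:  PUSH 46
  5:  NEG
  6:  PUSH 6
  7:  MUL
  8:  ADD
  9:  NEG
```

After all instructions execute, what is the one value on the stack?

96

PUSH 6  : [6]
PUSH 30 : [6, 30]
MUL     : [180]
PUSH 46 : [180, 46]
NEG     : [180, -46]
PUSH 6  : [180, -46, 6]
MUL     : [180, -276]
ADD     : [-96]
NEG     : [96]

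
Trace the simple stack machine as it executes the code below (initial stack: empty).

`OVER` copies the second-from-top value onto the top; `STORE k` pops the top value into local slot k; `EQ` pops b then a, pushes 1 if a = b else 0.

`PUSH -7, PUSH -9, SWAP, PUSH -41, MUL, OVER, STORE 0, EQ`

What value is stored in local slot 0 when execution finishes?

PUSH -7  -> [-7]
PUSH -9  -> [-7, -9]
SWAP     -> [-9, -7]
PUSH -41 -> [-9, -7, -41]
MUL      -> [-9, 287]
OVER     -> [-9, 287, -9]
STORE 0  -> [-9, 287]
EQ       -> [0]

-9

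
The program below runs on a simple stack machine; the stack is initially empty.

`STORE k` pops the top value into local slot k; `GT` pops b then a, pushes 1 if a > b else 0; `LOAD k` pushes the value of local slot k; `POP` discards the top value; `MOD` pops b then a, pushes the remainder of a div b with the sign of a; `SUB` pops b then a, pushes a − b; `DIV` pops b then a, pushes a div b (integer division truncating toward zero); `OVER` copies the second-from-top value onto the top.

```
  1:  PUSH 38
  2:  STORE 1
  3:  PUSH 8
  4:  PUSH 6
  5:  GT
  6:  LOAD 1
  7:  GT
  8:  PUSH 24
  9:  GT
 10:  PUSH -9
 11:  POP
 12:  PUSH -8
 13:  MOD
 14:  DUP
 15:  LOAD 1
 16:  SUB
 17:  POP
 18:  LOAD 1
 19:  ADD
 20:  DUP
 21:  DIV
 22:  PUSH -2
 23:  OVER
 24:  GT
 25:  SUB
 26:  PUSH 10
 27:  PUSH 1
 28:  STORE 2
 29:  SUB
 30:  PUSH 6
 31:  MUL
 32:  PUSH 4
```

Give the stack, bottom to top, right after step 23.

[1, -2, 1]

PUSH 38  [38]
STORE 1  []
PUSH 8   [8]
PUSH 6   [8, 6]
GT       [1]
LOAD 1   [1, 38]
GT       [0]
PUSH 24  [0, 24]
GT       [0]
PUSH -9  [0, -9]
POP      [0]
PUSH -8  [0, -8]
MOD      [0]
DUP      [0, 0]
LOAD 1   [0, 0, 38]
SUB      [0, -38]
POP      [0]
LOAD 1   [0, 38]
ADD      [38]
DUP      [38, 38]
DIV      [1]
PUSH -2  [1, -2]
OVER     [1, -2, 1]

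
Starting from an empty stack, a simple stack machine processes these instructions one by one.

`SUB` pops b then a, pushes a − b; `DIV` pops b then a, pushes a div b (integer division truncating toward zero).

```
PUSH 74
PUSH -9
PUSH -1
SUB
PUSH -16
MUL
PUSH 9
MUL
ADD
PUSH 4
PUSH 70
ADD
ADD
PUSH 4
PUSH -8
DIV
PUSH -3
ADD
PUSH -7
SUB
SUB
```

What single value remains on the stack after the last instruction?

PUSH 74  : 74
PUSH -9  : 74 -9
PUSH -1  : 74 -9 -1
SUB      : 74 -8
PUSH -16 : 74 -8 -16
MUL      : 74 128
PUSH 9   : 74 128 9
MUL      : 74 1152
ADD      : 1226
PUSH 4   : 1226 4
PUSH 70  : 1226 4 70
ADD      : 1226 74
ADD      : 1300
PUSH 4   : 1300 4
PUSH -8  : 1300 4 -8
DIV      : 1300 0
PUSH -3  : 1300 0 -3
ADD      : 1300 -3
PUSH -7  : 1300 -3 -7
SUB      : 1300 4
SUB      : 1296

1296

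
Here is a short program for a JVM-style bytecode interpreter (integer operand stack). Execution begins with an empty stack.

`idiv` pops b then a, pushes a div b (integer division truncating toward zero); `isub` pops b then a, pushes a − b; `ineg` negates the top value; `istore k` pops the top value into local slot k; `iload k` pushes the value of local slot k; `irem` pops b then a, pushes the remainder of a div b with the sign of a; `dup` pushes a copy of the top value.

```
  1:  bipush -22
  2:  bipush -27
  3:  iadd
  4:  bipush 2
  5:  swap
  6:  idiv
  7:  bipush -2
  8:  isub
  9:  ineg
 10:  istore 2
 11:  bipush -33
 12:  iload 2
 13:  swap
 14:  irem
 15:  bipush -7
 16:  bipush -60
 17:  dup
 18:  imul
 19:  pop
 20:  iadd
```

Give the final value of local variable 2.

-2

bipush -22  [-22]
bipush -27  [-22, -27]
iadd        [-49]
bipush 2    [-49, 2]
swap        [2, -49]
idiv        [0]
bipush -2   [0, -2]
isub        [2]
ineg        [-2]
istore 2    []
bipush -33  [-33]
iload 2     [-33, -2]
swap        [-2, -33]
irem        [-2]
bipush -7   [-2, -7]
bipush -60  [-2, -7, -60]
dup         [-2, -7, -60, -60]
imul        [-2, -7, 3600]
pop         [-2, -7]
iadd        [-9]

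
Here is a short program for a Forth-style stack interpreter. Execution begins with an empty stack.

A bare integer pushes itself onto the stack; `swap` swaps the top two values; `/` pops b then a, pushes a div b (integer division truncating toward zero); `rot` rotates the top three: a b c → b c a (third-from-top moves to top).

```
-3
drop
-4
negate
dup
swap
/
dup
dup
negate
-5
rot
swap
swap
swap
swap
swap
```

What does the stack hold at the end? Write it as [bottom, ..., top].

-3     -> [-3]
drop   -> []
-4     -> [-4]
negate -> [4]
dup    -> [4, 4]
swap   -> [4, 4]
/      -> [1]
dup    -> [1, 1]
dup    -> [1, 1, 1]
negate -> [1, 1, -1]
-5     -> [1, 1, -1, -5]
rot    -> [1, -1, -5, 1]
swap   -> [1, -1, 1, -5]
swap   -> [1, -1, -5, 1]
swap   -> [1, -1, 1, -5]
swap   -> [1, -1, -5, 1]
swap   -> [1, -1, 1, -5]

[1, -1, 1, -5]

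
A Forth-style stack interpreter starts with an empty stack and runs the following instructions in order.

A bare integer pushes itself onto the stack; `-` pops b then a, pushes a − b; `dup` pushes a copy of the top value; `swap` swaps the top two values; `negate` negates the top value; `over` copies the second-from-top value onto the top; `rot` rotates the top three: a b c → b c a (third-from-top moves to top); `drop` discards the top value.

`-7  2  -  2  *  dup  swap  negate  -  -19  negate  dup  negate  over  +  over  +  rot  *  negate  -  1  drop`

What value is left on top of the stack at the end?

-7     -> [-7]
2      -> [-7, 2]
-      -> [-9]
2      -> [-9, 2]
*      -> [-18]
dup    -> [-18, -18]
swap   -> [-18, -18]
negate -> [-18, 18]
-      -> [-36]
-19    -> [-36, -19]
negate -> [-36, 19]
dup    -> [-36, 19, 19]
negate -> [-36, 19, -19]
over   -> [-36, 19, -19, 19]
+      -> [-36, 19, 0]
over   -> [-36, 19, 0, 19]
+      -> [-36, 19, 19]
rot    -> [19, 19, -36]
*      -> [19, -684]
negate -> [19, 684]
-      -> [-665]
1      -> [-665, 1]
drop   -> [-665]

-665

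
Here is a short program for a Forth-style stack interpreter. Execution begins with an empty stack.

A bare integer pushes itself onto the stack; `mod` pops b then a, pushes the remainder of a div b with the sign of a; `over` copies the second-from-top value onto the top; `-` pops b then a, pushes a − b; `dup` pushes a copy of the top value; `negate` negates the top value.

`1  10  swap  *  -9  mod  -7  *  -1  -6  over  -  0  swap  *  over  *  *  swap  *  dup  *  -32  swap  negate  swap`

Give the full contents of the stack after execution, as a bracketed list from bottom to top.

1       [1]
10      [1, 10]
swap    [10, 1]
*       [10]
-9      [10, -9]
mod     [1]
-7      [1, -7]
*       [-7]
-1      [-7, -1]
-6      [-7, -1, -6]
over    [-7, -1, -6, -1]
-       [-7, -1, -5]
0       [-7, -1, -5, 0]
swap    [-7, -1, 0, -5]
*       [-7, -1, 0]
over    [-7, -1, 0, -1]
*       [-7, -1, 0]
*       [-7, 0]
swap    [0, -7]
*       [0]
dup     [0, 0]
*       [0]
-32     [0, -32]
swap    [-32, 0]
negate  [-32, 0]
swap    [0, -32]

[0, -32]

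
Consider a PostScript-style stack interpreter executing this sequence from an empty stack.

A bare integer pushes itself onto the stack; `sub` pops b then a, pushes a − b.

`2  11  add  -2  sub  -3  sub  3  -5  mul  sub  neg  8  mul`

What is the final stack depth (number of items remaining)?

2   -> 2
11  -> 2 11
add -> 13
-2  -> 13 -2
sub -> 15
-3  -> 15 -3
sub -> 18
3   -> 18 3
-5  -> 18 3 -5
mul -> 18 -15
sub -> 33
neg -> -33
8   -> -33 8
mul -> -264

1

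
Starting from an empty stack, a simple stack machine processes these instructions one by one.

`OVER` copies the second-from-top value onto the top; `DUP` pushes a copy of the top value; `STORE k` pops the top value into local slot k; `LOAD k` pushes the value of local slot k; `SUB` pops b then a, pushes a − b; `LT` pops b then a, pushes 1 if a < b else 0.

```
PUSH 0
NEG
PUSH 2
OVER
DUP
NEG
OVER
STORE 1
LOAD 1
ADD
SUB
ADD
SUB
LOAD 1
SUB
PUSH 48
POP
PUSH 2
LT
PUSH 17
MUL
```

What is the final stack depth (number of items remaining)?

1

PUSH 0  → [0]
NEG     → [0]
PUSH 2  → [0, 2]
OVER    → [0, 2, 0]
DUP     → [0, 2, 0, 0]
NEG     → [0, 2, 0, 0]
OVER    → [0, 2, 0, 0, 0]
STORE 1 → [0, 2, 0, 0]
LOAD 1  → [0, 2, 0, 0, 0]
ADD     → [0, 2, 0, 0]
SUB     → [0, 2, 0]
ADD     → [0, 2]
SUB     → [-2]
LOAD 1  → [-2, 0]
SUB     → [-2]
PUSH 48 → [-2, 48]
POP     → [-2]
PUSH 2  → [-2, 2]
LT      → [1]
PUSH 17 → [1, 17]
MUL     → [17]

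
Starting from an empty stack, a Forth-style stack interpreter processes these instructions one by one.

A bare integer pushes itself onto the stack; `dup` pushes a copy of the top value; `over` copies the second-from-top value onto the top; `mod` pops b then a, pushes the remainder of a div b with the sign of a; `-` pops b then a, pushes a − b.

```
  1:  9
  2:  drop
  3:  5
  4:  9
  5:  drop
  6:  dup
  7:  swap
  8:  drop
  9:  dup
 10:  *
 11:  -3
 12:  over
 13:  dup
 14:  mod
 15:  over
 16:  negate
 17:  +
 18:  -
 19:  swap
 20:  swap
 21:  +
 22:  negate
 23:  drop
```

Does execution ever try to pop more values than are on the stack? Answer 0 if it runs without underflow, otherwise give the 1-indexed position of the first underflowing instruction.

9      -> [9]
drop   -> []
5      -> [5]
9      -> [5, 9]
drop   -> [5]
dup    -> [5, 5]
swap   -> [5, 5]
drop   -> [5]
dup    -> [5, 5]
*      -> [25]
-3     -> [25, -3]
over   -> [25, -3, 25]
dup    -> [25, -3, 25, 25]
mod    -> [25, -3, 0]
over   -> [25, -3, 0, -3]
negate -> [25, -3, 0, 3]
+      -> [25, -3, 3]
-      -> [25, -6]
swap   -> [-6, 25]
swap   -> [25, -6]
+      -> [19]
negate -> [-19]
drop   -> []

0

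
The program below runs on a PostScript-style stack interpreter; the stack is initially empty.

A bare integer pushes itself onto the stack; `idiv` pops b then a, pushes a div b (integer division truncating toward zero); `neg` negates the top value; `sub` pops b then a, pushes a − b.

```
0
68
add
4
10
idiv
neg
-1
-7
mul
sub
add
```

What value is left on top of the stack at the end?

61

0     0
68    0 68
add   68
4     68 4
10    68 4 10
idiv  68 0
neg   68 0
-1    68 0 -1
-7    68 0 -1 -7
mul   68 0 7
sub   68 -7
add   61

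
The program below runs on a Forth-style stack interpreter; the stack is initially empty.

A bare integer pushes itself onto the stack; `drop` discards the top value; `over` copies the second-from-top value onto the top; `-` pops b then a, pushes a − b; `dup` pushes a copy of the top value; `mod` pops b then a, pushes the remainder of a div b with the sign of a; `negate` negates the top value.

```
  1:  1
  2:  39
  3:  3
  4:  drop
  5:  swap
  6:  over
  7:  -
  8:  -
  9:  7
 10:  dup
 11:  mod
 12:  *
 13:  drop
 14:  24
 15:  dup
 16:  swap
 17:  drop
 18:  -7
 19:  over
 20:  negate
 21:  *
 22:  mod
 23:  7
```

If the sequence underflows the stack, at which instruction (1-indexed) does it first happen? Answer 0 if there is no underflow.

0

1      -> [1]
39     -> [1, 39]
3      -> [1, 39, 3]
drop   -> [1, 39]
swap   -> [39, 1]
over   -> [39, 1, 39]
-      -> [39, -38]
-      -> [77]
7      -> [77, 7]
dup    -> [77, 7, 7]
mod    -> [77, 0]
*      -> [0]
drop   -> []
24     -> [24]
dup    -> [24, 24]
swap   -> [24, 24]
drop   -> [24]
-7     -> [24, -7]
over   -> [24, -7, 24]
negate -> [24, -7, -24]
*      -> [24, 168]
mod    -> [24]
7      -> [24, 7]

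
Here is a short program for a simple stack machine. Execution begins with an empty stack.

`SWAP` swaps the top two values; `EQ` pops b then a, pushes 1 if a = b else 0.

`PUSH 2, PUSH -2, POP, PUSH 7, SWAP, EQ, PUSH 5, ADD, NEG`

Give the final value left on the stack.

PUSH 2  → 2
PUSH -2 → 2 -2
POP     → 2
PUSH 7  → 2 7
SWAP    → 7 2
EQ      → 0
PUSH 5  → 0 5
ADD     → 5
NEG     → -5

-5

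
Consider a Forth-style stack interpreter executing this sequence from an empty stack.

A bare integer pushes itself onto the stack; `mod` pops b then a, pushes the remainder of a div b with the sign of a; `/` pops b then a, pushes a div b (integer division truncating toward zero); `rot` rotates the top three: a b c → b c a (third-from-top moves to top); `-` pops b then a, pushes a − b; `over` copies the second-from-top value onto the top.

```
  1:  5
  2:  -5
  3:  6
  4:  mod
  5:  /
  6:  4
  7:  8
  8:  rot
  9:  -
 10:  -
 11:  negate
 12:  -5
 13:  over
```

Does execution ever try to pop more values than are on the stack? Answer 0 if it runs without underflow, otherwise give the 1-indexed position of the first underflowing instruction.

0

5       5
-5      5 -5
6       5 -5 6
mod     5 -5
/       -1
4       -1 4
8       -1 4 8
rot     4 8 -1
-       4 9
-       -5
negate  5
-5      5 -5
over    5 -5 5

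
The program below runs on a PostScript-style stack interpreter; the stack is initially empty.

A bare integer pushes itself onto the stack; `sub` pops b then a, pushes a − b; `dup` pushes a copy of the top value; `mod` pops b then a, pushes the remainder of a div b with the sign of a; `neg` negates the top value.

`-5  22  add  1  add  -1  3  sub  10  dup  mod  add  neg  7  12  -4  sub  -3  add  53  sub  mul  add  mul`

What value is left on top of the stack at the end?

-5   -5
22   -5 22
add  17
1    17 1
add  18
-1   18 -1
3    18 -1 3
sub  18 -4
10   18 -4 10
dup  18 -4 10 10
mod  18 -4 0
add  18 -4
neg  18 4
7    18 4 7
12   18 4 7 12
-4   18 4 7 12 -4
sub  18 4 7 16
-3   18 4 7 16 -3
add  18 4 7 13
53   18 4 7 13 53
sub  18 4 7 -40
mul  18 4 -280
add  18 -276
mul  -4968

-4968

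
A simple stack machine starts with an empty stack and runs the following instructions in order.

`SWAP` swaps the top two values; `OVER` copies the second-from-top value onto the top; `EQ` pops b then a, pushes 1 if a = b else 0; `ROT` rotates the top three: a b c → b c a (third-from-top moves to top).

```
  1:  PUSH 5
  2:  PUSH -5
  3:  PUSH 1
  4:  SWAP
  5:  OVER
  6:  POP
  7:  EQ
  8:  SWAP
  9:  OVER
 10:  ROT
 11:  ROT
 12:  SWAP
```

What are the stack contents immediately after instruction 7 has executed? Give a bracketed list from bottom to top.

PUSH 5  → [5]
PUSH -5 → [5, -5]
PUSH 1  → [5, -5, 1]
SWAP    → [5, 1, -5]
OVER    → [5, 1, -5, 1]
POP     → [5, 1, -5]
EQ      → [5, 0]

[5, 0]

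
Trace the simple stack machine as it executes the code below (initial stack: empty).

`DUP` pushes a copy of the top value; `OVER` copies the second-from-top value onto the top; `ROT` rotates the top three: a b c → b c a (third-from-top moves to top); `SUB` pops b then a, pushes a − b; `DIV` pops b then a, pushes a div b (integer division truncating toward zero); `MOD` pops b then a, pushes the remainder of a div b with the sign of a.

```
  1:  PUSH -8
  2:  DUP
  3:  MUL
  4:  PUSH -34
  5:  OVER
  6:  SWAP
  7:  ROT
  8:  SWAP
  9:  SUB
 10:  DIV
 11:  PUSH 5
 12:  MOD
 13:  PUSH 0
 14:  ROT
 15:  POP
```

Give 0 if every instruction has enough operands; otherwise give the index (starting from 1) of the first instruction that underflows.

PUSH -8  -> [-8]
DUP      -> [-8, -8]
MUL      -> [64]
PUSH -34 -> [64, -34]
OVER     -> [64, -34, 64]
SWAP     -> [64, 64, -34]
ROT      -> [64, -34, 64]
SWAP     -> [64, 64, -34]
SUB      -> [64, 98]
DIV      -> [0]
PUSH 5   -> [0, 5]
MOD      -> [0]
PUSH 0   -> [0, 0]
ROT  — needs 3 operands, stack has 2 → underflow

14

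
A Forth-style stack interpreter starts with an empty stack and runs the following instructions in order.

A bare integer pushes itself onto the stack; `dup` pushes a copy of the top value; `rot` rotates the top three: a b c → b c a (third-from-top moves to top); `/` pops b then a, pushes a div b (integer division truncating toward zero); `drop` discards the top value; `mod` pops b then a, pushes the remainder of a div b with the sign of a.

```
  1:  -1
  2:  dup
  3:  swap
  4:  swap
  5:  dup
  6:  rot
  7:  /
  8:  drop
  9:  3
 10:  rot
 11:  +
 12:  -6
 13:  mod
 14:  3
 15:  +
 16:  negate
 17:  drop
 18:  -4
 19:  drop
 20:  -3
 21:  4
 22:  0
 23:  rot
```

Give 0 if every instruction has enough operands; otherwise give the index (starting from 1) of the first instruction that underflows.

-1   → [-1]
dup  → [-1, -1]
swap → [-1, -1]
swap → [-1, -1]
dup  → [-1, -1, -1]
rot  → [-1, -1, -1]
/    → [-1, 1]
drop → [-1]
3    → [-1, 3]
rot  — needs 3 operands, stack has 2 → underflow

10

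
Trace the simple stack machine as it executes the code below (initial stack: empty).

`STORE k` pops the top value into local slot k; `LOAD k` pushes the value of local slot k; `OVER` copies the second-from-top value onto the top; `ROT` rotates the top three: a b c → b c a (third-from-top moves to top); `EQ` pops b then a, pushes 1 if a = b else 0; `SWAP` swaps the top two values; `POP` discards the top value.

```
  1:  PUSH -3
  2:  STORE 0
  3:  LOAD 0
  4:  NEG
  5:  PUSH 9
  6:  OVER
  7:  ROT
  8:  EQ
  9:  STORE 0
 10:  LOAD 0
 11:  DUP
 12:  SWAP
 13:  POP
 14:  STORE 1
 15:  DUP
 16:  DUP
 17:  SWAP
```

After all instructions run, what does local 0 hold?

1

PUSH -3 -> -3
STORE 0 -> (empty)
LOAD 0  -> -3
NEG     -> 3
PUSH 9  -> 3 9
OVER    -> 3 9 3
ROT     -> 9 3 3
EQ      -> 9 1
STORE 0 -> 9
LOAD 0  -> 9 1
DUP     -> 9 1 1
SWAP    -> 9 1 1
POP     -> 9 1
STORE 1 -> 9
DUP     -> 9 9
DUP     -> 9 9 9
SWAP    -> 9 9 9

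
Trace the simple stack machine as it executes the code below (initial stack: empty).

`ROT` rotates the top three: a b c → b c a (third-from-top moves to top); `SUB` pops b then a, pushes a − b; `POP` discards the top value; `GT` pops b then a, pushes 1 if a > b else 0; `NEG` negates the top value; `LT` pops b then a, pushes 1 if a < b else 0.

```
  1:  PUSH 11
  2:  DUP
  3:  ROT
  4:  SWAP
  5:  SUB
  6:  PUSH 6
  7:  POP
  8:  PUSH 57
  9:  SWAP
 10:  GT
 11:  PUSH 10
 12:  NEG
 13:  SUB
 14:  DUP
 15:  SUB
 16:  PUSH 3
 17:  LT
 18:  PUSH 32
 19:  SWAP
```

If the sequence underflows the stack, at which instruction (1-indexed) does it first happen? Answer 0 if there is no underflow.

PUSH 11 → [11]
DUP     → [11, 11]
ROT  — needs 3 operands, stack has 2 → underflow

3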